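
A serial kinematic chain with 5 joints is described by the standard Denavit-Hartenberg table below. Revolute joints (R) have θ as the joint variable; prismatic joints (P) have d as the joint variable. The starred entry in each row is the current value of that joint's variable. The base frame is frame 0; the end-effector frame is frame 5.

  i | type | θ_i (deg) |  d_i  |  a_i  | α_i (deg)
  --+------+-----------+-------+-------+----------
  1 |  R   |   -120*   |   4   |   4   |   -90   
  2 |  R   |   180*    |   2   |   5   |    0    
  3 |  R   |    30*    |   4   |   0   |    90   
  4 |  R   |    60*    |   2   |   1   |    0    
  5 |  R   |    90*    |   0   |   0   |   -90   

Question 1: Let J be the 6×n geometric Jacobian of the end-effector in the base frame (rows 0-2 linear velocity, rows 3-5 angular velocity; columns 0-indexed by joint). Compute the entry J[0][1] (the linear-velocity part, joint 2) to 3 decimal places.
0.741

axis z_1 = (0.8660,-0.5000,0.0000); lever o_n−o_1 = (9.1627,2.1381,-1.4821)
cross product → J_v[:, 1] = (0.7410,1.2835,6.4330)
J_ω[:, 1] = z_1
entry J[0][1] = 0.7410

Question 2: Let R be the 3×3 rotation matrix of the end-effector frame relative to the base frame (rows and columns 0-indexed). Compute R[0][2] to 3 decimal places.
-0.967

End-effector z-axis (col 2 of R) = (-0.9665,0.0580,-0.2500)
R[0][2] = -0.9665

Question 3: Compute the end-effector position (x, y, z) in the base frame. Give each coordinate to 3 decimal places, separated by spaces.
after link 1: o_1 = (-2.0000, -3.4641, 4.0000)
after link 2: o_2 = (2.2321, -0.1340, 4.0000)
after link 3: o_3 = (5.6962, -2.1340, 4.0000)
after link 4: o_4 = (7.1627, -1.3260, 2.5179)
after link 5: o_5 = (7.1627, -1.3260, 2.5179)

7.163 -1.326 2.518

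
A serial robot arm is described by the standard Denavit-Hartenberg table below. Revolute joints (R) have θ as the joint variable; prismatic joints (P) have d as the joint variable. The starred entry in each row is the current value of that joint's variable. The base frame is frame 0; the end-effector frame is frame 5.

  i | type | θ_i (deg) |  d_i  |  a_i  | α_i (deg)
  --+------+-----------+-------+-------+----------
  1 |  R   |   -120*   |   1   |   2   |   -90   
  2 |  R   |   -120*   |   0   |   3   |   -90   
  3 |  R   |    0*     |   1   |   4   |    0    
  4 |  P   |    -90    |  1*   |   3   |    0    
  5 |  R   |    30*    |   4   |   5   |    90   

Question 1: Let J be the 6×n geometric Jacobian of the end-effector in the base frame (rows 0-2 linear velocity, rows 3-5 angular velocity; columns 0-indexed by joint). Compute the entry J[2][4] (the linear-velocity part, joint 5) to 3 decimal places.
axis z_4 = (-0.4330,-0.7500,0.5000); lever o_n−o_4 = (2.6429,-4.0825,4.1651)
cross product → J_v[:, 4] = (-1.0825,3.1250,3.7500)
J_ω[:, 4] = z_4
entry J[2][4] = 3.7500

3.750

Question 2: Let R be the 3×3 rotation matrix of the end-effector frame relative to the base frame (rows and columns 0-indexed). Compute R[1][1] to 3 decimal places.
-0.750

End-effector y-axis (col 1 of R) = (-0.4330,-0.7500,0.5000)
R[1][1] = -0.7500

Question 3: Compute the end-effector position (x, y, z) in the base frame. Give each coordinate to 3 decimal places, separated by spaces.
5.125 -5.783 12.227

after link 1: o_1 = (-1.0000, -1.7321, 1.0000)
after link 2: o_2 = (-0.2500, -0.4330, 3.5981)
after link 3: o_3 = (0.3170, 0.5490, 7.5622)
after link 4: o_4 = (2.4821, -1.7010, 8.0622)
after link 5: o_5 = (5.1250, -5.7835, 12.2272)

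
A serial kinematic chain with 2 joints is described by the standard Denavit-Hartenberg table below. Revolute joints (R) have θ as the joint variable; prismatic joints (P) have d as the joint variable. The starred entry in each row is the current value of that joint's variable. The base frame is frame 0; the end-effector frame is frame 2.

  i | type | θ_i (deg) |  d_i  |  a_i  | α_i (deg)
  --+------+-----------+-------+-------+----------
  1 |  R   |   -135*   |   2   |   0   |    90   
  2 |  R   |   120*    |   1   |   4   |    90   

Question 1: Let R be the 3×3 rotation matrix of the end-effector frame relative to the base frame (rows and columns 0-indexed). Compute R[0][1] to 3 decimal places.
-0.707

End-effector y-axis (col 1 of R) = (-0.7071,0.7071,0.0000)
R[0][1] = -0.7071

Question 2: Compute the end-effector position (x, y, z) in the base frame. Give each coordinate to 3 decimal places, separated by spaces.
0.707 2.121 5.464

after link 1: o_1 = (0.0000, 0.0000, 2.0000)
after link 2: o_2 = (0.7071, 2.1213, 5.4641)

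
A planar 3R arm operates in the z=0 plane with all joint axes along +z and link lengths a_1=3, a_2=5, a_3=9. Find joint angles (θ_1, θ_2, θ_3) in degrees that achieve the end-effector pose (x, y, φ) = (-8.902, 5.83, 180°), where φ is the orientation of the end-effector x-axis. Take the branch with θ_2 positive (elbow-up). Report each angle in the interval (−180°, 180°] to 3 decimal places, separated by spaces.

29.999 90.003 59.999

wrist centre = target − a_3·(cos φ, sin φ) = (0.0980, 5.8300)
cos θ_2 = (33.9985−3²−5²)/(2·3·5) = -0.0000; θ_2 = 90.0029° (elbow-up)
β = atan2(5.8300,0.0980) = 89.0370°; ψ = atan2(5.0000,2.9998) = 59.0383°
θ_1 = β − ψ = 29.9986°
θ_3 = φ − θ_1 − θ_2 = 59.9985° (wrapped to (-180°,180°])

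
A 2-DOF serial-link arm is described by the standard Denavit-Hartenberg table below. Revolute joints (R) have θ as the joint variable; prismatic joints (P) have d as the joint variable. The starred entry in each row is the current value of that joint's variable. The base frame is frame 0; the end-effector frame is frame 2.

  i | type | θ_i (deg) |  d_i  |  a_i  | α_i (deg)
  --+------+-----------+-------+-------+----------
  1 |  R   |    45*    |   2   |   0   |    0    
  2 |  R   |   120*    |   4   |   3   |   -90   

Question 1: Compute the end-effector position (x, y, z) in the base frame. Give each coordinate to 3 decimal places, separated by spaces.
after link 1: o_1 = (0.0000, 0.0000, 2.0000)
after link 2: o_2 = (-2.8978, 0.7765, 6.0000)

-2.898 0.776 6.000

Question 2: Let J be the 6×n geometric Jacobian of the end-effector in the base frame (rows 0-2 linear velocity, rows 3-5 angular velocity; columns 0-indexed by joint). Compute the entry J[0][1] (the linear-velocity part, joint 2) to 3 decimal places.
-0.776

axis z_1 = (0.0000,0.0000,1.0000); lever o_n−o_1 = (-2.8978,0.7765,4.0000)
cross product → J_v[:, 1] = (-0.7765,-2.8978,0.0000)
J_ω[:, 1] = z_1
entry J[0][1] = -0.7765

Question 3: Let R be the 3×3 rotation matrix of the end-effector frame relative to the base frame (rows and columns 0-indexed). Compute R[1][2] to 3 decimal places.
-0.966

End-effector z-axis (col 2 of R) = (-0.2588,-0.9659,0.0000)
R[1][2] = -0.9659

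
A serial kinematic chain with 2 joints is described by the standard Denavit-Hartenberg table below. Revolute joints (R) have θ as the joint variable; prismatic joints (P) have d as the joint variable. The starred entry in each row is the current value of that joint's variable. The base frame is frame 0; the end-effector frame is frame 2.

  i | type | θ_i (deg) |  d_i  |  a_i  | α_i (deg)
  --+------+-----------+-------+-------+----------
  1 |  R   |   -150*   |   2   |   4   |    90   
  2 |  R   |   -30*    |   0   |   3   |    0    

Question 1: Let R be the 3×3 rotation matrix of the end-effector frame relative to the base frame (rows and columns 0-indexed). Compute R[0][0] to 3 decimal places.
End-effector x-axis (col 0 of R) = (-0.7500,-0.4330,-0.5000)
R[0][0] = -0.7500

-0.750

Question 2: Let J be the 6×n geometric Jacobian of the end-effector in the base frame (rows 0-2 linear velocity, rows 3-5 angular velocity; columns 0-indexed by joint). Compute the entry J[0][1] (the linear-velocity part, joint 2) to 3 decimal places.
-1.299

axis z_1 = (-0.5000,0.8660,0.0000); lever o_n−o_1 = (-2.2500,-1.2990,-1.5000)
cross product → J_v[:, 1] = (-1.2990,-0.7500,2.5981)
J_ω[:, 1] = z_1
entry J[0][1] = -1.2990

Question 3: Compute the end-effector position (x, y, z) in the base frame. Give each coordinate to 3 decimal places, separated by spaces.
-5.714 -3.299 0.500

after link 1: o_1 = (-3.4641, -2.0000, 2.0000)
after link 2: o_2 = (-5.7141, -3.2990, 0.5000)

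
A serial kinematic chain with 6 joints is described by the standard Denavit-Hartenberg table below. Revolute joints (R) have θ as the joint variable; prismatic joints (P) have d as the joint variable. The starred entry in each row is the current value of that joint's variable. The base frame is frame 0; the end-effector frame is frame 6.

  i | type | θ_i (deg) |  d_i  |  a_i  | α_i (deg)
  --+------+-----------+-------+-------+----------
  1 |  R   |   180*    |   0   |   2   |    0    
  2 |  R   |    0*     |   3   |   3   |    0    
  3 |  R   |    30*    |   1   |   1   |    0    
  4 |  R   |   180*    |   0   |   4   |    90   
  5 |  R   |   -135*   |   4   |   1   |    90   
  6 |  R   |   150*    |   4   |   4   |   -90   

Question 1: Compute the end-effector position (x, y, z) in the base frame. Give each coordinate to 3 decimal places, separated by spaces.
-0.342 -4.239 8.571

after link 1: o_1 = (-2.0000, 0.0000, 0.0000)
after link 2: o_2 = (-5.0000, 0.0000, 3.0000)
after link 3: o_3 = (-5.8660, -0.5000, 4.0000)
after link 4: o_4 = (-2.4019, 1.5000, 4.0000)
after link 5: o_5 = (-1.0143, -2.3177, 3.2929)
after link 6: o_6 = (-0.3425, -4.2392, 8.5708)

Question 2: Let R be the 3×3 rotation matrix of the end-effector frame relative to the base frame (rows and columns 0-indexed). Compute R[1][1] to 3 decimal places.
0.354

End-effector y-axis (col 1 of R) = (0.6124,0.3536,-0.7071)
R[1][1] = 0.3536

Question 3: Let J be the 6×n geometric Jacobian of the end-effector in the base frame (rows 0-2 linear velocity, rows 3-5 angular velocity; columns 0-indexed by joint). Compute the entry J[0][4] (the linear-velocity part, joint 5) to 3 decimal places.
-3.958

axis z_4 = (0.5000,-0.8660,0.0000); lever o_n−o_4 = (2.0595,-5.7392,4.5708)
cross product → J_v[:, 4] = (-3.9584,-2.2854,-1.0860)
J_ω[:, 4] = z_4
entry J[0][4] = -3.9584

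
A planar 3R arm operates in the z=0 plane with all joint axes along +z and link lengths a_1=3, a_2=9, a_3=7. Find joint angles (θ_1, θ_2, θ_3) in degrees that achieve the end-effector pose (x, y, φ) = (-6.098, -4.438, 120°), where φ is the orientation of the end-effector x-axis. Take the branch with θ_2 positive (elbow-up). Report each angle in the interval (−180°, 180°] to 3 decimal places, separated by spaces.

wrist centre = target − a_3·(cos φ, sin φ) = (-2.5980, -10.5002)
cos θ_2 = (117.0033−3²−9²)/(2·3·9) = 0.5001; θ_2 = 59.9959° (elbow-up)
β = atan2(-10.5002,-2.5980) = -103.8973°; ψ = atan2(7.7939,7.5006) = 46.0988°
θ_1 = β − ψ = -149.9961°
θ_3 = φ − θ_1 − θ_2 = -149.9998° (wrapped to (-180°,180°])

-149.996 59.996 -150.000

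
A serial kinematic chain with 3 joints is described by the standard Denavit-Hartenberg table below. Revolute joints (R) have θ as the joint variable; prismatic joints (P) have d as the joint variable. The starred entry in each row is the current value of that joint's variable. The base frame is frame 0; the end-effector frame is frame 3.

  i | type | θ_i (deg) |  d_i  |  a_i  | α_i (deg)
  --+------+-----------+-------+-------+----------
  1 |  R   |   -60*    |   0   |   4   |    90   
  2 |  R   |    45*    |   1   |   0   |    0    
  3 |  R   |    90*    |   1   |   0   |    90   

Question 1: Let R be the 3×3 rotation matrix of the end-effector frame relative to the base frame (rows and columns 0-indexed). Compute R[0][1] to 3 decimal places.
End-effector y-axis (col 1 of R) = (-0.8660,-0.5000,0.0000)
R[0][1] = -0.8660

-0.866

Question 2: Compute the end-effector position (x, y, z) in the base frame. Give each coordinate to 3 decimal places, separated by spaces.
after link 1: o_1 = (2.0000, -3.4641, 0.0000)
after link 2: o_2 = (1.1340, -3.9641, 0.0000)
after link 3: o_3 = (0.2679, -4.4641, 0.0000)

0.268 -4.464 0.000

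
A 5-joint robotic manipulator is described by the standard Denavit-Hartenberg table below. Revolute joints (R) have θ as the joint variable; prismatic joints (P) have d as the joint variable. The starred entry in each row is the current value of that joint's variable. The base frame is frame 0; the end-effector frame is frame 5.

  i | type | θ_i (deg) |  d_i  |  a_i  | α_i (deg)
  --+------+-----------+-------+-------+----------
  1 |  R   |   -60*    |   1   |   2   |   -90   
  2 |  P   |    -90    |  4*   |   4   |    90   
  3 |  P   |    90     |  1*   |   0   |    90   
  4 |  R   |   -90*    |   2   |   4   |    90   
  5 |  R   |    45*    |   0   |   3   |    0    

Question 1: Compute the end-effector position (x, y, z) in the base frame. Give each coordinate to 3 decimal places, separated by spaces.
7.025 -4.167 9.121

after link 1: o_1 = (1.0000, -1.7321, 1.0000)
after link 2: o_2 = (4.4641, 0.2679, 5.0000)
after link 3: o_3 = (3.9641, 1.1340, 5.0000)
after link 4: o_4 = (5.9641, -2.3301, 7.0000)
after link 5: o_5 = (7.0248, -4.1672, 9.1213)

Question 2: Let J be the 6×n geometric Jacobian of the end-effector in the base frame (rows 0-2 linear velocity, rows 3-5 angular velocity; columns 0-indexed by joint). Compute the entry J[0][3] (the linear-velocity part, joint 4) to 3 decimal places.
axis z_3 = (-0.0000,-0.0000,1.0000); lever o_n−o_3 = (3.0607,-5.3012,4.1213)
cross product → J_v[:, 3] = (5.3012,3.0607,0.0000)
J_ω[:, 3] = z_3
entry J[0][3] = 5.3012

5.301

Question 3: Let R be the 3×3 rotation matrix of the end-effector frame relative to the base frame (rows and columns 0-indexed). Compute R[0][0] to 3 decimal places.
End-effector x-axis (col 0 of R) = (0.3536,-0.6124,0.7071)
R[0][0] = 0.3536

0.354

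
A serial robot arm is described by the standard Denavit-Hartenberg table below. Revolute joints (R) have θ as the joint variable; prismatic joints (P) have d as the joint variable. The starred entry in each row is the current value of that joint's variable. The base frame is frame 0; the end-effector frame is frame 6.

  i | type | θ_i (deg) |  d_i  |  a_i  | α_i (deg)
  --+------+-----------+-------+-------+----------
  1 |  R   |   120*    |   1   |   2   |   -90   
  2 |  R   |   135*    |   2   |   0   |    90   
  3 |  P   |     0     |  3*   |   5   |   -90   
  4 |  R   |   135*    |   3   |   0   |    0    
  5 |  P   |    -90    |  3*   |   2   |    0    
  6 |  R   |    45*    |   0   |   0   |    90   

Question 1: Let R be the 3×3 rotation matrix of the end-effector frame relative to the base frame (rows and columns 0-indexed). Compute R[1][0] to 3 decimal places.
-0.612

End-effector x-axis (col 0 of R) = (0.3536,-0.6124,0.7071)
R[1][0] = -0.6124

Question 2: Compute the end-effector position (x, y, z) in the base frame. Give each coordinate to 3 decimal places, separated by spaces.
after link 1: o_1 = (-1.0000, 1.7321, 1.0000)
after link 2: o_2 = (-2.7321, 0.7321, 1.0000)
after link 3: o_3 = (-2.0249, -0.4927, -4.6569)
after link 4: o_4 = (-4.6230, -1.9927, -4.6569)
after link 5: o_5 = (-6.2211, -5.2247, -4.6569)
after link 6: o_6 = (-6.2211, -5.2247, -4.6569)

-6.221 -5.225 -4.657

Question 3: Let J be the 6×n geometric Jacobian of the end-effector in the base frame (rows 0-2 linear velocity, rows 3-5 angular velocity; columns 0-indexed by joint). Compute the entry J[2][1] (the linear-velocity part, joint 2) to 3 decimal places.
axis z_1 = (-0.8660,-0.5000,0.0000); lever o_n−o_1 = (-5.2211,-6.9568,-5.6569)
cross product → J_v[:, 1] = (2.8284,-4.8990,3.4142)
J_ω[:, 1] = z_1
entry J[2][1] = 3.4142

3.414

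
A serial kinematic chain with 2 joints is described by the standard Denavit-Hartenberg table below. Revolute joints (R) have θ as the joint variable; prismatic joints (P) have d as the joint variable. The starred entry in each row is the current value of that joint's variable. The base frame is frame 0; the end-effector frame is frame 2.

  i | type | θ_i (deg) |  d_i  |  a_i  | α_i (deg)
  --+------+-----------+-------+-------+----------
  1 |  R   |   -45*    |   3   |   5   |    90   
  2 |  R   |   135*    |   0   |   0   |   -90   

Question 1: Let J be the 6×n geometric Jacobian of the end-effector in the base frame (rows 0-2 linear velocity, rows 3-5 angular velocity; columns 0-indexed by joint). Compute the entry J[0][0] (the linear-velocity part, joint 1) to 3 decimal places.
axis z_0 = ẑ; lever o_n−o_0 = (3.5355,-3.5355,3.0000)
cross product → J_v[:, 0] = (3.5355,3.5355,-0.0000)
J_ω[:, 0] = z_0
entry J[0][0] = 3.5355

3.536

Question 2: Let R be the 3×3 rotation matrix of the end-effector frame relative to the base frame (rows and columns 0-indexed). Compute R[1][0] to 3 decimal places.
0.500

End-effector x-axis (col 0 of R) = (-0.5000,0.5000,0.7071)
R[1][0] = 0.5000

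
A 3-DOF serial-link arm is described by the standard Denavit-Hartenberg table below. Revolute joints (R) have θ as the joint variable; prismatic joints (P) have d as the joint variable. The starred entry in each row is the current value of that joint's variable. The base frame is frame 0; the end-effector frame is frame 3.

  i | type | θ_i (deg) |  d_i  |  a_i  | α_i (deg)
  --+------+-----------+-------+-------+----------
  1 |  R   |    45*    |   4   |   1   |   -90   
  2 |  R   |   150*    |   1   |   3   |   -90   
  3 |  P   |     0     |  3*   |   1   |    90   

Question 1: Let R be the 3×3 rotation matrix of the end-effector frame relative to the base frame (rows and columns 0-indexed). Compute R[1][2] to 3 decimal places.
0.707

End-effector z-axis (col 2 of R) = (-0.7071,0.7071,0.0000)
R[1][2] = 0.7071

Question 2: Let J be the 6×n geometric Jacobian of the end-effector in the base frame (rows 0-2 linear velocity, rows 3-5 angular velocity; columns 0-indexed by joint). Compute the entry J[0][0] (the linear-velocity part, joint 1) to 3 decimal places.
2.096

axis z_0 = ẑ; lever o_n−o_0 = (-3.5101,-2.0959,4.5981)
cross product → J_v[:, 0] = (2.0959,-3.5101,0.0000)
J_ω[:, 0] = z_0
entry J[0][0] = 2.0959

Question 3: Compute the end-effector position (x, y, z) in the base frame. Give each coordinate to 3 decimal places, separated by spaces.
after link 1: o_1 = (0.7071, 0.7071, 4.0000)
after link 2: o_2 = (-1.8371, -0.4229, 2.5000)
after link 3: o_3 = (-3.5101, -2.0959, 4.5981)

-3.510 -2.096 4.598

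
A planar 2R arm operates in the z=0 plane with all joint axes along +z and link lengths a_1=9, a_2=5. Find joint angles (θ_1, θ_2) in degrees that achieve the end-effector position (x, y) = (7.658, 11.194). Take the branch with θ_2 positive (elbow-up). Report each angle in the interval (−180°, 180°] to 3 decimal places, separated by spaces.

cos θ_2 = (183.9506−9²−5²)/(2·9·5) = 0.8661; θ_2 = 29.9894° (elbow-up)
β = atan2(11.1940,7.6580) = 55.6233°; ψ = atan2(2.4992,13.3306) = 10.6185°
θ_1 = β − ψ = 45.0049°

45.005 29.989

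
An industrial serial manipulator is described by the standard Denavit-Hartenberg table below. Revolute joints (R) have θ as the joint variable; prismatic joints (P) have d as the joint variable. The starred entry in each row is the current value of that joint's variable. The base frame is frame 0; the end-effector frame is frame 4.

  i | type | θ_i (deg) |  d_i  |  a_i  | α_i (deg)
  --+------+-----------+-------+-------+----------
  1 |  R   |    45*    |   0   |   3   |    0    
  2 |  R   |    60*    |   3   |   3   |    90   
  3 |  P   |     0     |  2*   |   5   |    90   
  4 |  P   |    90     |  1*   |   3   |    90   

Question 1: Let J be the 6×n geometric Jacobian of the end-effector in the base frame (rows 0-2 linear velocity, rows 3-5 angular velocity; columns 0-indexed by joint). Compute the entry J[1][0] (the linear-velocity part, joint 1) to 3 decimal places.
4.880

axis z_0 = ẑ; lever o_n−o_0 = (4.8804,11.1428,2.0000)
cross product → J_v[:, 0] = (-11.1428,4.8804,0.0000)
J_ω[:, 0] = z_0
entry J[1][0] = 4.8804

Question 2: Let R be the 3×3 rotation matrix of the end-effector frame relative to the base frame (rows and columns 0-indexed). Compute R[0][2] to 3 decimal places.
-0.259

End-effector z-axis (col 2 of R) = (-0.2588,0.9659,-0.0000)
R[0][2] = -0.2588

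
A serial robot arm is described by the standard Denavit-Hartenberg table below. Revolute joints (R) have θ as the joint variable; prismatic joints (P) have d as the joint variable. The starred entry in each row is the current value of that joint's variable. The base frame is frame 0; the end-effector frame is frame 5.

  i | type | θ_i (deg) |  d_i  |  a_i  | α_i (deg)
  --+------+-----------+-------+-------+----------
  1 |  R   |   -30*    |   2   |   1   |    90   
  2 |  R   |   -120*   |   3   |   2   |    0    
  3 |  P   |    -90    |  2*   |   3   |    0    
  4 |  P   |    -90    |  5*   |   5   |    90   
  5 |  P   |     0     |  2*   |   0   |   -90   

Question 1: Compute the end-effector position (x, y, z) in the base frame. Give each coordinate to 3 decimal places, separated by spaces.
after link 1: o_1 = (0.8660, -0.5000, 2.0000)
after link 2: o_2 = (-1.5000, -2.5981, 0.2679)
after link 3: o_3 = (-4.7500, -3.0311, 1.7679)
after link 4: o_4 = (-5.0849, -8.6112, 6.0981)
after link 5: o_5 = (-3.5849, -9.4772, 5.0981)

-3.585 -9.477 5.098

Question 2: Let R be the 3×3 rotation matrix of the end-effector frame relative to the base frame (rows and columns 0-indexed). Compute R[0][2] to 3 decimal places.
End-effector z-axis (col 2 of R) = (-0.5000,-0.8660,0.0000)
R[0][2] = -0.5000

-0.500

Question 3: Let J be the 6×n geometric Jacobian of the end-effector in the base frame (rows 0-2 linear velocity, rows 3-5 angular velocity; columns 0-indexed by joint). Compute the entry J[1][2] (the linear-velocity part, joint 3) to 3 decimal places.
-0.866

prismatic axis z_2 = (-0.5000,-0.8660,0.0000)
J_v[:, 2] = z_2; J_ω[:, 2] = (0,0,0)
entry J[1][2] = -0.8660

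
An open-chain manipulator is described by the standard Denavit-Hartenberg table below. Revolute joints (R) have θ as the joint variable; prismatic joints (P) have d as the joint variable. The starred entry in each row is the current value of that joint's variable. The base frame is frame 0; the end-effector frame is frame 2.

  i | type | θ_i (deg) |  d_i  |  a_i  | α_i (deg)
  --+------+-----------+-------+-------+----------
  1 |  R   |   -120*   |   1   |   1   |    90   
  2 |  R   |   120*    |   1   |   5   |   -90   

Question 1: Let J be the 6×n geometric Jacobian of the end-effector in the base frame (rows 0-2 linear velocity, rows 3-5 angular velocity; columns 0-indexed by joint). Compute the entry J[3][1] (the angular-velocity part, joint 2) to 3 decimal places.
-0.866

axis z_1 = (-0.8660,0.5000,0.0000); lever o_n−o_1 = (0.3840,2.6651,4.3301)
cross product → J_v[:, 1] = (2.1651,3.7500,-2.5000)
J_ω[:, 1] = z_1
entry J[3][1] = -0.8660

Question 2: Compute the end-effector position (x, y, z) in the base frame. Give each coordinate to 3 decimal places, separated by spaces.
-0.116 1.799 5.330

after link 1: o_1 = (-0.5000, -0.8660, 1.0000)
after link 2: o_2 = (-0.1160, 1.7990, 5.3301)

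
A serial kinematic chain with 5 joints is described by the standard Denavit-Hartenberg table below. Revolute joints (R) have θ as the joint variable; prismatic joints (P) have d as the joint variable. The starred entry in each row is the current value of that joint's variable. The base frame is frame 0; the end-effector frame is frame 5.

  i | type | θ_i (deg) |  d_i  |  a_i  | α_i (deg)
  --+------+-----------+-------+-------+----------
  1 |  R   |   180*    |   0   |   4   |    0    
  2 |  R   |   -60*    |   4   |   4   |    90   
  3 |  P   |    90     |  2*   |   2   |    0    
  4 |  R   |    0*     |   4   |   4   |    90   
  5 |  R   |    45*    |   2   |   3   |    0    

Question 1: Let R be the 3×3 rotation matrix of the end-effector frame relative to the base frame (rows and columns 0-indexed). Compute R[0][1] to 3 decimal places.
End-effector y-axis (col 1 of R) = (0.6124,0.3536,-0.7071)
R[0][1] = 0.6124

0.612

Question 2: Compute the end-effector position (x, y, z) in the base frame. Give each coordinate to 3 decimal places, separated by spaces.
after link 1: o_1 = (-4.0000, 0.0000, 0.0000)
after link 2: o_2 = (-6.0000, 3.4641, 4.0000)
after link 3: o_3 = (-4.2679, 4.4641, 6.0000)
after link 4: o_4 = (-0.8038, 6.4641, 10.0000)
after link 5: o_5 = (0.0333, 9.2568, 12.1213)

0.033 9.257 12.121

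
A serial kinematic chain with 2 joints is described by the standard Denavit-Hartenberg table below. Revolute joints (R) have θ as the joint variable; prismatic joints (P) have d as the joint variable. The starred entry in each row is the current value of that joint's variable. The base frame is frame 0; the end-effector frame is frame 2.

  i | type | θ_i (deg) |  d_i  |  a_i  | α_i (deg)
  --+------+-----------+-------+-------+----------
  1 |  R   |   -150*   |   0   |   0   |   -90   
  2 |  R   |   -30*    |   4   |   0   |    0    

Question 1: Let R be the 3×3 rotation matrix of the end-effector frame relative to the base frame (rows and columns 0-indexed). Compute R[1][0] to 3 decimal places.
-0.433

End-effector x-axis (col 0 of R) = (-0.7500,-0.4330,0.5000)
R[1][0] = -0.4330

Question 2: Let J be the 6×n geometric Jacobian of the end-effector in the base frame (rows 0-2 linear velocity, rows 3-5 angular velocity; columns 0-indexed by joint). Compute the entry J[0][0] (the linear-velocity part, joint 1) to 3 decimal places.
3.464

axis z_0 = ẑ; lever o_n−o_0 = (2.0000,-3.4641,0.0000)
cross product → J_v[:, 0] = (3.4641,2.0000,-0.0000)
J_ω[:, 0] = z_0
entry J[0][0] = 3.4641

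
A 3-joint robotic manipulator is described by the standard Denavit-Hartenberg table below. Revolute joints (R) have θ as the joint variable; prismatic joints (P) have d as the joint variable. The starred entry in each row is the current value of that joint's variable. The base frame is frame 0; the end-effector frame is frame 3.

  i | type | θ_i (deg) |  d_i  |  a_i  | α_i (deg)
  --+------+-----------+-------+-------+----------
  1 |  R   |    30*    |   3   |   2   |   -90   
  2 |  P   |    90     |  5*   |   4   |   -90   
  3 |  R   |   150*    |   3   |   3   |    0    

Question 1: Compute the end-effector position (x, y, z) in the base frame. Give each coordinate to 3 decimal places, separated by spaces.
-2.616 2.531 1.598

after link 1: o_1 = (1.7321, 1.0000, 3.0000)
after link 2: o_2 = (-0.7679, 5.3301, -1.0000)
after link 3: o_3 = (-2.6160, 2.5311, 1.5981)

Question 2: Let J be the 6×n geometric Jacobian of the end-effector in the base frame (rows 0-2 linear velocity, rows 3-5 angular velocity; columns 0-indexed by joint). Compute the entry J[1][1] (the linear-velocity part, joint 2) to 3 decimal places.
0.866

prismatic axis z_1 = (-0.5000,0.8660,0.0000)
J_v[:, 1] = z_1; J_ω[:, 1] = (0,0,0)
entry J[1][1] = 0.8660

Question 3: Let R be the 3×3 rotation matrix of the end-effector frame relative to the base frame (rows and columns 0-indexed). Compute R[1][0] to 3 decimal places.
-0.433

End-effector x-axis (col 0 of R) = (0.2500,-0.4330,0.8660)
R[1][0] = -0.4330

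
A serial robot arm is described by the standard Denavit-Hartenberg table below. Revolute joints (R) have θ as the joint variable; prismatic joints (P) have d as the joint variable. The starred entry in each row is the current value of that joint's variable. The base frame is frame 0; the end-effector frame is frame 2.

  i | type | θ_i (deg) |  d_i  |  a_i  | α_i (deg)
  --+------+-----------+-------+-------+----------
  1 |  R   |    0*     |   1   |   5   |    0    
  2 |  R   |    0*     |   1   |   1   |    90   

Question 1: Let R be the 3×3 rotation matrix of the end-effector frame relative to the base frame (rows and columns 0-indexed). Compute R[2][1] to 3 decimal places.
End-effector y-axis (col 1 of R) = (0.0000,0.0000,1.0000)
R[2][1] = 1.0000

1.000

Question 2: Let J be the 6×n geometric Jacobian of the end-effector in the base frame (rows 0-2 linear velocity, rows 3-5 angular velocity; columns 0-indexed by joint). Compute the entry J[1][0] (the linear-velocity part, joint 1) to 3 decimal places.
axis z_0 = ẑ; lever o_n−o_0 = (6.0000,0.0000,2.0000)
cross product → J_v[:, 0] = (0.0000,6.0000,0.0000)
J_ω[:, 0] = z_0
entry J[1][0] = 6.0000

6.000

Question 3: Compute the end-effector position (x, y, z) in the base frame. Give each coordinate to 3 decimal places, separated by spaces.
after link 1: o_1 = (5.0000, 0.0000, 1.0000)
after link 2: o_2 = (6.0000, 0.0000, 2.0000)

6.000 0.000 2.000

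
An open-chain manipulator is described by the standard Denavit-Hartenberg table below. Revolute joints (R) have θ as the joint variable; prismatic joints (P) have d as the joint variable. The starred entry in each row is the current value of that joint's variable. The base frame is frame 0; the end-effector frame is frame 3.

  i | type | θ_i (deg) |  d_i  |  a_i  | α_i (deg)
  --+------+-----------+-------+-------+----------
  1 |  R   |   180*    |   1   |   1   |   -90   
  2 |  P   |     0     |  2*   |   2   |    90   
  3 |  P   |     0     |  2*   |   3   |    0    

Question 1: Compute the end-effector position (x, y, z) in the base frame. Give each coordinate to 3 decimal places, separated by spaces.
after link 1: o_1 = (-1.0000, 0.0000, 1.0000)
after link 2: o_2 = (-3.0000, -2.0000, 1.0000)
after link 3: o_3 = (-6.0000, -2.0000, 3.0000)

-6.000 -2.000 3.000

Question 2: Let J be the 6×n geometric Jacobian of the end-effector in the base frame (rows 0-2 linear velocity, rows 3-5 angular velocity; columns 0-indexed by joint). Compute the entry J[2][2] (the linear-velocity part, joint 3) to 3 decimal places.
prismatic axis z_2 = (0.0000,0.0000,1.0000)
J_v[:, 2] = z_2; J_ω[:, 2] = (0,0,0)
entry J[2][2] = 1.0000

1.000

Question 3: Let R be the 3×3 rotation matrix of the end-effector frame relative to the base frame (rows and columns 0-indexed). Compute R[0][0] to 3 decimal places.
-1.000

End-effector x-axis (col 0 of R) = (-1.0000,0.0000,0.0000)
R[0][0] = -1.0000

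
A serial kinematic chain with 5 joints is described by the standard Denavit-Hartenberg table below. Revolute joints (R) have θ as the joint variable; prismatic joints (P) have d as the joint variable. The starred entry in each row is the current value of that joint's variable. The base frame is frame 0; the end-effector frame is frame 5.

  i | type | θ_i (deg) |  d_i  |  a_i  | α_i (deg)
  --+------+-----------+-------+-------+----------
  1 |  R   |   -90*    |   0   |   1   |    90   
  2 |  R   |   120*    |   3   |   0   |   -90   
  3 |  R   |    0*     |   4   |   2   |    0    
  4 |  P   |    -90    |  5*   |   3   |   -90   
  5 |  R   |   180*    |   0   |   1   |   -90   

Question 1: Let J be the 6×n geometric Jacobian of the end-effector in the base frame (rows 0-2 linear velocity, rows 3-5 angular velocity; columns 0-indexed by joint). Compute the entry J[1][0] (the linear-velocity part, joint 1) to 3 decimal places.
-5.000

axis z_0 = ẑ; lever o_n−o_0 = (-5.0000,7.7942,-2.7679)
cross product → J_v[:, 0] = (-7.7942,-5.0000,0.0000)
J_ω[:, 0] = z_0
entry J[1][0] = -5.0000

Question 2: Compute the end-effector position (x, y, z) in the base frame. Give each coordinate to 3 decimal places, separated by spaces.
after link 1: o_1 = (0.0000, -1.0000, 0.0000)
after link 2: o_2 = (-3.0000, -1.0000, 0.0000)
after link 3: o_3 = (-3.0000, 3.4641, -0.2679)
after link 4: o_4 = (-6.0000, 7.7942, -2.7679)
after link 5: o_5 = (-5.0000, 7.7942, -2.7679)

-5.000 7.794 -2.768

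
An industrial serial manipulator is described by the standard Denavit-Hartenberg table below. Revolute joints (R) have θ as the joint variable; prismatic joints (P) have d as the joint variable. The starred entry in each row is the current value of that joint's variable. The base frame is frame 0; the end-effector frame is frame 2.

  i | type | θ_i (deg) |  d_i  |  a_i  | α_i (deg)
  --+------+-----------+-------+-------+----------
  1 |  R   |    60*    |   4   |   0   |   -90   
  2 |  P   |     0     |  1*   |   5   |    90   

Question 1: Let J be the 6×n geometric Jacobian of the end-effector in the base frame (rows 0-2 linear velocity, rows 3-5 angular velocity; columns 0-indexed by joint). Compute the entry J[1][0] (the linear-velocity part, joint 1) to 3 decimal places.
axis z_0 = ẑ; lever o_n−o_0 = (1.6340,4.8301,4.0000)
cross product → J_v[:, 0] = (-4.8301,1.6340,0.0000)
J_ω[:, 0] = z_0
entry J[1][0] = 1.6340

1.634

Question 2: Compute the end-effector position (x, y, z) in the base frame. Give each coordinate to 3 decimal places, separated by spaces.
1.634 4.830 4.000

after link 1: o_1 = (0.0000, 0.0000, 4.0000)
after link 2: o_2 = (1.6340, 4.8301, 4.0000)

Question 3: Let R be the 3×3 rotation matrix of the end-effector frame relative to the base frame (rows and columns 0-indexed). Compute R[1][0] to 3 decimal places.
0.866

End-effector x-axis (col 0 of R) = (0.5000,0.8660,0.0000)
R[1][0] = 0.8660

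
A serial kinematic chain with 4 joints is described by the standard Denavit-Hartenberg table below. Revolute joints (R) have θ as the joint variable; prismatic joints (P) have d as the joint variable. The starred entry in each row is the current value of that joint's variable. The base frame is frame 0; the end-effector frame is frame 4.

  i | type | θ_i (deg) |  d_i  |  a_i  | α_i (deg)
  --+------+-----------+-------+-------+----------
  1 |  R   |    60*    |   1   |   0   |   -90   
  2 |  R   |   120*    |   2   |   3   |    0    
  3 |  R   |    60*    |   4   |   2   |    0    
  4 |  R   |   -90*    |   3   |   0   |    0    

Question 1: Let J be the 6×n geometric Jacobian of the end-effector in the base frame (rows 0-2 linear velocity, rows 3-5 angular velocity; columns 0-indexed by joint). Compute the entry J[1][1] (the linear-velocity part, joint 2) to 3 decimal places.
-2.250

axis z_1 = (-0.8660,0.5000,0.0000); lever o_n−o_1 = (-9.5442,1.4689,-2.5981)
cross product → J_v[:, 1] = (-1.2990,-2.2500,3.5000)
J_ω[:, 1] = z_1
entry J[1][1] = -2.2500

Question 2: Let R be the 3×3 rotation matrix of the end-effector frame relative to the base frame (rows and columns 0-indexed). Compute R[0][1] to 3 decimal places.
End-effector y-axis (col 1 of R) = (-0.5000,-0.8660,-0.0000)
R[0][1] = -0.5000

-0.500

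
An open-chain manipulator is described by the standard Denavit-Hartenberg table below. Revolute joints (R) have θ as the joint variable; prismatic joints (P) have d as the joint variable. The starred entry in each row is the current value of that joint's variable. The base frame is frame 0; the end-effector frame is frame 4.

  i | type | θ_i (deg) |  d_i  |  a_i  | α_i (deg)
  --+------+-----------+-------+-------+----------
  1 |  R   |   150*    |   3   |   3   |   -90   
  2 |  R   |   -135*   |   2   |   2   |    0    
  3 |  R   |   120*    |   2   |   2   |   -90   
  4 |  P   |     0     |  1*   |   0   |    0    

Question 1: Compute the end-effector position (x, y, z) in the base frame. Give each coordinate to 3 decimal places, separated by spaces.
after link 1: o_1 = (-2.5981, 1.5000, 3.0000)
after link 2: o_2 = (-2.3733, -0.9392, 4.4142)
after link 3: o_3 = (-5.0464, -1.7053, 4.9319)
after link 4: o_4 = (-5.2705, -1.5759, 3.9659)

-5.271 -1.576 3.966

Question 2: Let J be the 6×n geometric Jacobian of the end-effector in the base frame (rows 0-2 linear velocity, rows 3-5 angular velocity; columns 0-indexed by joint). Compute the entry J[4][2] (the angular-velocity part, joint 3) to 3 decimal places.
-0.866

axis z_2 = (-0.5000,-0.8660,0.0000); lever o_n−o_2 = (-2.8972,-0.6367,-0.4483)
cross product → J_v[:, 2] = (0.3882,-0.2241,-2.1907)
J_ω[:, 2] = z_2
entry J[4][2] = -0.8660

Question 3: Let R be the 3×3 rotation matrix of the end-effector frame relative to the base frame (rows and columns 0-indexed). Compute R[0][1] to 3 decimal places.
End-effector y-axis (col 1 of R) = (0.5000,0.8660,-0.0000)
R[0][1] = 0.5000

0.500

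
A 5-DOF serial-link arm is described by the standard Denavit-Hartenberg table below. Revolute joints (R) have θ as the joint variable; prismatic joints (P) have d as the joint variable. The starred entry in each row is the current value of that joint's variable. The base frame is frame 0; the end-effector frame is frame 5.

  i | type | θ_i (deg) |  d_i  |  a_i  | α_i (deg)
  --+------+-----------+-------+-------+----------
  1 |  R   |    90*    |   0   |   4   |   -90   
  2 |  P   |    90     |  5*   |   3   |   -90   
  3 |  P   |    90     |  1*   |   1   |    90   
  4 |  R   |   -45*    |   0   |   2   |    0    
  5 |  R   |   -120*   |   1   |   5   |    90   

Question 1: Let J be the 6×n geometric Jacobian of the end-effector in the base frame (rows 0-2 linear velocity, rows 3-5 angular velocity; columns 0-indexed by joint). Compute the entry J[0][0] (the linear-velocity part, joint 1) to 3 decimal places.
-5.708

axis z_0 = ẑ; lever o_n−o_0 = (-7.4154,5.7083,-4.0000)
cross product → J_v[:, 0] = (-5.7083,-7.4154,0.0000)
J_ω[:, 0] = z_0
entry J[0][0] = -5.7083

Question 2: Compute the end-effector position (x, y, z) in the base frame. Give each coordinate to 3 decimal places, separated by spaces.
-7.415 5.708 -4.000

after link 1: o_1 = (0.0000, 4.0000, 0.0000)
after link 2: o_2 = (-5.0000, 4.0000, -3.0000)
after link 3: o_3 = (-4.0000, 3.0000, -3.0000)
after link 4: o_4 = (-2.5858, 4.4142, -3.0000)
after link 5: o_5 = (-7.4154, 5.7083, -4.0000)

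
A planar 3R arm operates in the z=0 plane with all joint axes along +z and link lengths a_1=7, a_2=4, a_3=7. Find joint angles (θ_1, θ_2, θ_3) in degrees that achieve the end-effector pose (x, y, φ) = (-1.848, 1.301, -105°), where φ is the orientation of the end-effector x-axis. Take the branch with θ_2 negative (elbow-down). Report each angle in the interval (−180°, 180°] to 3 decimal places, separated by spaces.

wrist centre = target − a_3·(cos φ, sin φ) = (-0.0363, 8.0625)
cos θ_2 = (65.0049−7²−4²)/(2·7·4) = 0.0001; θ_2 = -89.9950° (elbow-down)
β = atan2(8.0625,-0.0363) = 90.2577°; ψ = atan2(-4.0000,7.0004) = -29.7436°
θ_1 = β − ψ = 120.0014°
θ_3 = φ − θ_1 − θ_2 = -135.0064° (wrapped to (-180°,180°])

120.001 -89.995 -135.006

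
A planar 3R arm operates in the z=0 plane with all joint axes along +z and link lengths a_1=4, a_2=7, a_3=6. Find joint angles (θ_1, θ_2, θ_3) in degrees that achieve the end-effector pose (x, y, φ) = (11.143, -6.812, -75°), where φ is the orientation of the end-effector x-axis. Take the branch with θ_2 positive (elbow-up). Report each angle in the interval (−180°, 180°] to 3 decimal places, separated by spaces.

wrist centre = target − a_3·(cos φ, sin φ) = (9.5901, -1.0164)
cos θ_2 = (93.0029−4²−7²)/(2·4·7) = 0.5001; θ_2 = 59.9966° (elbow-up)
β = atan2(-1.0164,9.5901) = -6.0501°; ψ = atan2(6.0620,7.5004) = 38.9460°
θ_1 = β − ψ = -44.9961°
θ_3 = φ − θ_1 − θ_2 = -90.0005° (wrapped to (-180°,180°])

-44.996 59.997 -90.000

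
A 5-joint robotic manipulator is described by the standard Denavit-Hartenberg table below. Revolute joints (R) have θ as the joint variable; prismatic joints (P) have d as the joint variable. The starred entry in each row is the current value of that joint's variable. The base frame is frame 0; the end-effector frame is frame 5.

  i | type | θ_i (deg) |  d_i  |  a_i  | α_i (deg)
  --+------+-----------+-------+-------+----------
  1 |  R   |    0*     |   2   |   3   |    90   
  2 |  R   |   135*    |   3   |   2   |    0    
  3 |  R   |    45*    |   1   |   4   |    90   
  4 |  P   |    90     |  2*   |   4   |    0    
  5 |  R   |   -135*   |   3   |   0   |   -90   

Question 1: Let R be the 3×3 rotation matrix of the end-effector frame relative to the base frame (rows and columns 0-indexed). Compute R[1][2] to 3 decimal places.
End-effector z-axis (col 2 of R) = (-0.7071,-0.7071,0.0000)
R[1][2] = -0.7071

-0.707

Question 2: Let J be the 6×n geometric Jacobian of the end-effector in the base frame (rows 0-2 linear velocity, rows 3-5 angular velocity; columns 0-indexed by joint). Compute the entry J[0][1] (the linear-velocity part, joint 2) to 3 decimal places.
axis z_1 = (0.0000,-1.0000,0.0000); lever o_n−o_1 = (-5.4142,-8.0000,6.4142)
cross product → J_v[:, 1] = (-6.4142,-0.0000,-5.4142)
J_ω[:, 1] = z_1
entry J[0][1] = -6.4142

-6.414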